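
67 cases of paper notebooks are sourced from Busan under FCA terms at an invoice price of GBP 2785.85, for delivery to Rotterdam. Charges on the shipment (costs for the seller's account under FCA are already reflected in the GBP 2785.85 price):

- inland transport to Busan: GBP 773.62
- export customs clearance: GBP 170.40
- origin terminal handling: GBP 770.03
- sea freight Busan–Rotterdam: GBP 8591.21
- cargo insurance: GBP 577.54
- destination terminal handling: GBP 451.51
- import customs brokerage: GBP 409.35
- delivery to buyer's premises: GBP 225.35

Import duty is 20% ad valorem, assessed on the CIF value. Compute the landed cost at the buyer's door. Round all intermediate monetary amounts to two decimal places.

FCA: the seller delivers export-cleared goods to the carrier; the buyer bears costs from that point.
Already in the invoice (seller's account under FCA): inland to port, export clearance — exclude.
CIF value = FCA price + origin terminal + freight + insurance = 2785.85 + 770.03 + 8591.21 + 577.54 = 12724.63
Import duty = 12724.63 × 20% = 2544.93
Buyer bears: origin terminal 770.03 + freight 8591.21 + insurance 577.54 + destination terminal 451.51 + brokerage 409.35 + delivery 225.35 + duty 2544.93 = 13569.92
Landed cost = invoice 2785.85 + 13569.92 = 16355.77

Total landed cost: GBP 16355.77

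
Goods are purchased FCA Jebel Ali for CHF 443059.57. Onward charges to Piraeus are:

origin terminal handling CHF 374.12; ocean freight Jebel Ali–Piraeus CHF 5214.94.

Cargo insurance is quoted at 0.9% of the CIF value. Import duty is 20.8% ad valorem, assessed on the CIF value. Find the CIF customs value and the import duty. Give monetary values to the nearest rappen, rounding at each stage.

Let C be the CIF value. C = FCA price + pre-shipment costs + freight + 0.9% × C
C − 0.9% × C = 443059.57 + 374.12 + 5214.94
0.991 × C = 448648.63
C = 448648.63 / 0.991 = 452723.14
Insurance premium = 0.9% × 452723.14 = 4074.51
Import duty = 452723.14 × 20.8% = 94166.41

CIF value: CHF 452723.14; import duty: CHF 94166.41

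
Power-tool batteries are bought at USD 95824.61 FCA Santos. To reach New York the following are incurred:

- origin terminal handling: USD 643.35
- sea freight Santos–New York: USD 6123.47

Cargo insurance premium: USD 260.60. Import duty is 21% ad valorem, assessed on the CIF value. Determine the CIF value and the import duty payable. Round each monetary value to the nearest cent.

CIF value: USD 102852.03; import duty: USD 21598.93

CIF = FCA price + pre-shipment costs + freight + insurance
CIF = 95824.61 + 643.35 + 6123.47 + 260.60 = 102852.03
Import duty = 102852.03 × 21% = 21598.93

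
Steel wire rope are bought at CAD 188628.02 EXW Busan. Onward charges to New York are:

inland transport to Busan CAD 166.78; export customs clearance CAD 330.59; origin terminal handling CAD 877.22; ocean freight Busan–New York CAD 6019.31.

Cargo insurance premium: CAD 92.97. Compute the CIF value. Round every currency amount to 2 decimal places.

CIF = EXW price + pre-shipment costs + freight + insurance
CIF = 188628.02 + 166.78 + 330.59 + 877.22 + 6019.31 + 92.97 = 196114.89

CIF value: CAD 196114.89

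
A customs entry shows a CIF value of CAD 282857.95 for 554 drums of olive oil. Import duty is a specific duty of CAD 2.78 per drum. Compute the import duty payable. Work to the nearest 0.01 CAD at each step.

Import duty: CAD 1540.12

Import duty = 554 × 2.78 = 1540.12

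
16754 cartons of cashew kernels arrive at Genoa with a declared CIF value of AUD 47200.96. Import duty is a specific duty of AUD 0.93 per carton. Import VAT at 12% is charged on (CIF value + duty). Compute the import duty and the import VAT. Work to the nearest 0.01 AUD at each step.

Import duty: AUD 15581.22; import VAT: AUD 7533.86

Import duty = 16754 × 0.93 = 15581.22
VAT base = CIF + duty = 47200.96 + 15581.22 = 62782.18
Import VAT = 62782.18 × 12% = 7533.86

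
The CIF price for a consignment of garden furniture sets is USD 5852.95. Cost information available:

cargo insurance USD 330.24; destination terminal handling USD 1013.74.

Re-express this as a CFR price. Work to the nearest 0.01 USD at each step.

CFR price: USD 5522.71

Not relevant to the conversion: destination terminal — on the buyer under both terms; not part of either seller's price.
From CIF to CFR, the seller no longer bears: insurance.
CFR price = 5852.95 − 330.24 = 5522.71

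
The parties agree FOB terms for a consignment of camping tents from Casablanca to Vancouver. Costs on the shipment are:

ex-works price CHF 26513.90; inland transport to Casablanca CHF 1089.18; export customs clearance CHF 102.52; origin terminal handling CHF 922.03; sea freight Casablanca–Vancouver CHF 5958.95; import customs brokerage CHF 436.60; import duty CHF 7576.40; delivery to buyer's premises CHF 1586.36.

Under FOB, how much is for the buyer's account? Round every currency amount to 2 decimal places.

Buyer's account: CHF 15558.31

FOB: the seller bears costs until goods are on board at the origin port; the buyer bears freight, insurance and all costs thereafter.
Seller's account: goods 26513.90 + inland to port 1089.18 + export clearance 102.52 + origin terminal 922.03 = 28627.63
Buyer's account: freight 5958.95 + brokerage 436.60 + duty 7576.40 + delivery 1586.36 = 15558.31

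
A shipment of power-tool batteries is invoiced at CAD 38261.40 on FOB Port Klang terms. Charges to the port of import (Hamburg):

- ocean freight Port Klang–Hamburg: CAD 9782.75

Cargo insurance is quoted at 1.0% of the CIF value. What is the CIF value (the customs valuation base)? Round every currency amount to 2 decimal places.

CIF value: CAD 48529.44

Let C be the CIF value. C = FOB price + freight + 1.0% × C
C − 1.0% × C = 38261.40 + 9782.75
0.99 × C = 48044.15
C = 48044.15 / 0.99 = 48529.44
Insurance premium = 1.0% × 48529.44 = 485.29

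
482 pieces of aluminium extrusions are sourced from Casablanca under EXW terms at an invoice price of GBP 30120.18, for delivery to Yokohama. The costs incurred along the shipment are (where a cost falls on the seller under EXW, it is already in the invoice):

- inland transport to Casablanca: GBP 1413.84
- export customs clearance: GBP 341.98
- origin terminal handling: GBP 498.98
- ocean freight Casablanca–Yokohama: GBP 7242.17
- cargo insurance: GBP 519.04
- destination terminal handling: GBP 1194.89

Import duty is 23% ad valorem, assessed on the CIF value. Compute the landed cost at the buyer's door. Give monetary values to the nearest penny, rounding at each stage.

Total landed cost: GBP 50562.40

EXW: the seller makes goods available at their premises; the buyer bears all onward costs.
CIF value = EXW price + inland to port + export clearance + origin terminal + freight + insurance = 30120.18 + 1413.84 + 341.98 + 498.98 + 7242.17 + 519.04 = 40136.19
Import duty = 40136.19 × 23% = 9231.32
Buyer bears: inland to port 1413.84 + export clearance 341.98 + origin terminal 498.98 + freight 7242.17 + insurance 519.04 + destination terminal 1194.89 + duty 9231.32 = 20442.22
Landed cost = invoice 30120.18 + 20442.22 = 50562.40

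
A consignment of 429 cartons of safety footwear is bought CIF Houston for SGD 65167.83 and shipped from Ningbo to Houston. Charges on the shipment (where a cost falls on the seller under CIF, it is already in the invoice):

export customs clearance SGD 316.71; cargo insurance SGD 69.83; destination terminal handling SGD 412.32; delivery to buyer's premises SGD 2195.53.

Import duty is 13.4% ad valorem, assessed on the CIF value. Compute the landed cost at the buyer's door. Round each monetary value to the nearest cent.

CIF: the seller pays costs through ocean freight and marine insurance to the destination port.
Already in the invoice (seller's account under CIF): export clearance, insurance — exclude.
The CIF price already equals the CIF value: 65167.83
Import duty = 65167.83 × 13.4% = 8732.49
Buyer bears: destination terminal 412.32 + delivery 2195.53 + duty 8732.49 = 11340.34
Landed cost = invoice 65167.83 + 11340.34 = 76508.17

Total landed cost: SGD 76508.17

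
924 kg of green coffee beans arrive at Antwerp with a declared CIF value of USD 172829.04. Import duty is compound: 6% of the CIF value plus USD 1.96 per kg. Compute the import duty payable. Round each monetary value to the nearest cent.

Ad valorem component: 172829.04 × 6% = 10369.74
Specific component: 924 × 1.96 = 1811.04
Import duty = 10369.74 + 1811.04 = 12180.78

Import duty: USD 12180.78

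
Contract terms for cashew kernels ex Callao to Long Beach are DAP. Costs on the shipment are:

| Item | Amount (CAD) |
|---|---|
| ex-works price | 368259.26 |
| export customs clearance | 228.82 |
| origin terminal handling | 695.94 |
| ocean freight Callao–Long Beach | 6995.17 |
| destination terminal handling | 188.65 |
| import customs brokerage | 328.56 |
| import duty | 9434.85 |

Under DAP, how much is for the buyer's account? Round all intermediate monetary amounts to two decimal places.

DAP: the seller bears all costs to the named destination except import duty and clearance.
Seller's account: goods 368259.26 + export clearance 228.82 + origin terminal 695.94 + freight 6995.17 + destination terminal 188.65 = 376367.84
Buyer's account: brokerage 328.56 + duty 9434.85 = 9763.41

Buyer's account: CAD 9763.41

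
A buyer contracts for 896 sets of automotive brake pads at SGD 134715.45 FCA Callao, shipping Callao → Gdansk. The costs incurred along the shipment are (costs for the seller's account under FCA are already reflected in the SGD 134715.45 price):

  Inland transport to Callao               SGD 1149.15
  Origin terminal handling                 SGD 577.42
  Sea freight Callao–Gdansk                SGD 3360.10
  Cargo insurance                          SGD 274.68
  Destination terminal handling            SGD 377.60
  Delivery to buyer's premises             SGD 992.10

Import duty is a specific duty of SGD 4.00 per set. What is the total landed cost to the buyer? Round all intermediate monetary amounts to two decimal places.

FCA: the seller delivers export-cleared goods to the carrier; the buyer bears costs from that point.
Already in the invoice (seller's account under FCA): inland to port — exclude.
CIF value = FCA price + origin terminal + freight + insurance = 134715.45 + 577.42 + 3360.10 + 274.68 = 138927.65
Import duty = 896 × 4.00 = 3584.00
Buyer bears: origin terminal 577.42 + freight 3360.10 + insurance 274.68 + destination terminal 377.60 + delivery 992.10 + duty 3584.00 = 9165.90
Landed cost = invoice 134715.45 + 9165.90 = 143881.35

Total landed cost: SGD 143881.35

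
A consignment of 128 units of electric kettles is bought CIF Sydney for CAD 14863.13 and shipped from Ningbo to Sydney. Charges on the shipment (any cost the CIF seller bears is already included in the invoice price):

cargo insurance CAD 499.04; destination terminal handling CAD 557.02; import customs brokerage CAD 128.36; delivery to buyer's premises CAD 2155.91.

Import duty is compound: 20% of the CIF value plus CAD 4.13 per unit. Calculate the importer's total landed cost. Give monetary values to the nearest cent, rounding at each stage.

CIF: the seller pays costs through ocean freight and marine insurance to the destination port.
Already in the invoice (seller's account under CIF): insurance — exclude.
The CIF price already equals the CIF value: 14863.13
Ad valorem component: 14863.13 × 20% = 2972.63
Specific component: 128 × 4.13 = 528.64
Import duty = 2972.63 + 528.64 = 3501.27
Buyer bears: destination terminal 557.02 + brokerage 128.36 + delivery 2155.91 + duty 3501.27 = 6342.56
Landed cost = invoice 14863.13 + 6342.56 = 21205.69

Total landed cost: CAD 21205.69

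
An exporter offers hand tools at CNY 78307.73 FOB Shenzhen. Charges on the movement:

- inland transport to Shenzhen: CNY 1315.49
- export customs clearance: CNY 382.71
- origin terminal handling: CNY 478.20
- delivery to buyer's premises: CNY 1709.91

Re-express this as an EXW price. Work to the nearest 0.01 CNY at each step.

EXW price: CNY 76131.33

Not relevant to the conversion: delivery — on the buyer under both terms; not part of either seller's price.
From FOB to EXW, the seller no longer bears: inland to port, export clearance, origin terminal.
EXW price = 78307.73 − 1315.49 − 382.71 − 478.20 = 76131.33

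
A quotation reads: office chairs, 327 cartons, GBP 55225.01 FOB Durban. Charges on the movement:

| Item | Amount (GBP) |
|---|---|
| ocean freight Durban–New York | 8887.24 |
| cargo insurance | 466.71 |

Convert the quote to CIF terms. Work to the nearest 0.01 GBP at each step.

CIF price: GBP 64578.96

From FOB to CIF, the seller additionally bears: freight, insurance.
CIF price = 55225.01 + 8887.24 + 466.71 = 64578.96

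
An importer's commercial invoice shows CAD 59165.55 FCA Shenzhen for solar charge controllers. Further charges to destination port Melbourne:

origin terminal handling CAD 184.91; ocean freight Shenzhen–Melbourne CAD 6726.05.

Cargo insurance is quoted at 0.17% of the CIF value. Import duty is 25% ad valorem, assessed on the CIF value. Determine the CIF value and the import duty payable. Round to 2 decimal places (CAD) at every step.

Let C be the CIF value. C = FCA price + pre-shipment costs + freight + 0.17% × C
C − 0.17% × C = 59165.55 + 184.91 + 6726.05
0.9983 × C = 66076.51
C = 66076.51 / 0.9983 = 66189.03
Insurance premium = 0.17% × 66189.03 = 112.52
Import duty = 66189.03 × 25% = 16547.26

CIF value: CAD 66189.03; import duty: CAD 16547.26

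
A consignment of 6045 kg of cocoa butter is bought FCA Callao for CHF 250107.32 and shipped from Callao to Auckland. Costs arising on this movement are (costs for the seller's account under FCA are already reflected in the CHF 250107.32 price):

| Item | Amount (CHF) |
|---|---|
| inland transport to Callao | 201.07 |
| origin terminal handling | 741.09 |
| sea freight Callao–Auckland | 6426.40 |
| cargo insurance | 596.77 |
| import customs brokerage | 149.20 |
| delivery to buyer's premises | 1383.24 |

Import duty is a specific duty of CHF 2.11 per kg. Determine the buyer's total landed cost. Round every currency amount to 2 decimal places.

FCA: the seller delivers export-cleared goods to the carrier; the buyer bears costs from that point.
Already in the invoice (seller's account under FCA): inland to port — exclude.
CIF value = FCA price + origin terminal + freight + insurance = 250107.32 + 741.09 + 6426.40 + 596.77 = 257871.58
Import duty = 6045 × 2.11 = 12754.95
Buyer bears: origin terminal 741.09 + freight 6426.40 + insurance 596.77 + brokerage 149.20 + delivery 1383.24 + duty 12754.95 = 22051.65
Landed cost = invoice 250107.32 + 22051.65 = 272158.97

Total landed cost: CHF 272158.97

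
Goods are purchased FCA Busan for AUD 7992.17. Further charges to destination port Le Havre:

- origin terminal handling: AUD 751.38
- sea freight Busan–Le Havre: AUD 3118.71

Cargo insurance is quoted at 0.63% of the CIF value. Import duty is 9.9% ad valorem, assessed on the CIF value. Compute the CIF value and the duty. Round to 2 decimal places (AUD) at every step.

CIF value: AUD 11937.47; import duty: AUD 1181.81

Let C be the CIF value. C = FCA price + pre-shipment costs + freight + 0.63% × C
C − 0.63% × C = 7992.17 + 751.38 + 3118.71
0.9937 × C = 11862.26
C = 11862.26 / 0.9937 = 11937.47
Insurance premium = 0.63% × 11937.47 = 75.21
Import duty = 11937.47 × 9.9% = 1181.81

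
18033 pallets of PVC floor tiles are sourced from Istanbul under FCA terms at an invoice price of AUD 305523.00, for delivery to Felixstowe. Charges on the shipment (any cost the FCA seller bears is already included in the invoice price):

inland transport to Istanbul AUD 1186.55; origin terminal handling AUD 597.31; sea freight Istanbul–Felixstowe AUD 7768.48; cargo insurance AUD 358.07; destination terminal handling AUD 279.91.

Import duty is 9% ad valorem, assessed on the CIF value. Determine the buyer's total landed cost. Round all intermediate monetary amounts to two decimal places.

FCA: the seller delivers export-cleared goods to the carrier; the buyer bears costs from that point.
Already in the invoice (seller's account under FCA): inland to port — exclude.
CIF value = FCA price + origin terminal + freight + insurance = 305523.00 + 597.31 + 7768.48 + 358.07 = 314246.86
Import duty = 314246.86 × 9% = 28282.22
Buyer bears: origin terminal 597.31 + freight 7768.48 + insurance 358.07 + destination terminal 279.91 + duty 28282.22 = 37285.99
Landed cost = invoice 305523.00 + 37285.99 = 342808.99

Total landed cost: AUD 342808.99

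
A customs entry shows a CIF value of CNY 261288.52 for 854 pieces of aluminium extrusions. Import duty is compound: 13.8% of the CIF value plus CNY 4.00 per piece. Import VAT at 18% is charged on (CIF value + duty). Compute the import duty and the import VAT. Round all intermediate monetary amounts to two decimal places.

Import duty: CNY 39473.82; import VAT: CNY 54137.22

Ad valorem component: 261288.52 × 13.8% = 36057.82
Specific component: 854 × 4.00 = 3416.00
Import duty = 36057.82 + 3416.00 = 39473.82
VAT base = CIF + duty = 261288.52 + 39473.82 = 300762.34
Import VAT = 300762.34 × 18% = 54137.22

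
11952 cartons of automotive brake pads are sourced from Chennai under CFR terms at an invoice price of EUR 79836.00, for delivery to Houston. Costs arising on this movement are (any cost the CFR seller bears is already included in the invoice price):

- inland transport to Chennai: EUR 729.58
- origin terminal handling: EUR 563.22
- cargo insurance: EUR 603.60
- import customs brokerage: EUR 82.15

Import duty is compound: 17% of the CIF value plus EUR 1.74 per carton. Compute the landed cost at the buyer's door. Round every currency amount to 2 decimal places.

CFR: the seller pays costs through ocean freight to the destination port, but not insurance.
Already in the invoice (seller's account under CFR): inland to port, origin terminal — exclude.
CIF value = CFR price + insurance = 79836.00 + 603.60 = 80439.60
Ad valorem component: 80439.60 × 17% = 13674.73
Specific component: 11952 × 1.74 = 20796.48
Import duty = 13674.73 + 20796.48 = 34471.21
Buyer bears: insurance 603.60 + brokerage 82.15 + duty 34471.21 = 35156.96
Landed cost = invoice 79836.00 + 35156.96 = 114992.96

Total landed cost: EUR 114992.96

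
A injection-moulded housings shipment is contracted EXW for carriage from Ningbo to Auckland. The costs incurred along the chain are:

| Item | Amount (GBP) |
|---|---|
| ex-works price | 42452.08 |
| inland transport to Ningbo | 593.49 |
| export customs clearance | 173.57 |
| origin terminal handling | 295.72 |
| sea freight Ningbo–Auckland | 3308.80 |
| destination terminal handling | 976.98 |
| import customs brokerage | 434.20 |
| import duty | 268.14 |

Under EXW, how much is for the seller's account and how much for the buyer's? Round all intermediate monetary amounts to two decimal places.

EXW: the seller makes goods available at their premises; the buyer bears all onward costs.
Seller's account: goods 42452.08 = 42452.08
Buyer's account: inland to port 593.49 + export clearance 173.57 + origin terminal 295.72 + freight 3308.80 + destination terminal 976.98 + brokerage 434.20 + duty 268.14 = 6050.90

Seller: GBP 42452.08; buyer: GBP 6050.90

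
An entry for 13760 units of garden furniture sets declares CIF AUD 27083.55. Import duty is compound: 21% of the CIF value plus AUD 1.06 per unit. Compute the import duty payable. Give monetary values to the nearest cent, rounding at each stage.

Ad valorem component: 27083.55 × 21% = 5687.55
Specific component: 13760 × 1.06 = 14585.60
Import duty = 5687.55 + 14585.60 = 20273.15

Import duty: AUD 20273.15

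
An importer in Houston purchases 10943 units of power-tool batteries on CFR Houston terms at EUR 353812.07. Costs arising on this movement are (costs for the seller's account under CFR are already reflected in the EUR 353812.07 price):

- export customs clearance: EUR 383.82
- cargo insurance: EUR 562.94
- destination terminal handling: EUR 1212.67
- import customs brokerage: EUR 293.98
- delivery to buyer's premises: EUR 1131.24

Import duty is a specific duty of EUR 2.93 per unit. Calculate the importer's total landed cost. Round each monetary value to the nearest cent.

Total landed cost: EUR 389075.89

CFR: the seller pays costs through ocean freight to the destination port, but not insurance.
Already in the invoice (seller's account under CFR): export clearance — exclude.
CIF value = CFR price + insurance = 353812.07 + 562.94 = 354375.01
Import duty = 10943 × 2.93 = 32062.99
Buyer bears: insurance 562.94 + destination terminal 1212.67 + brokerage 293.98 + delivery 1131.24 + duty 32062.99 = 35263.82
Landed cost = invoice 353812.07 + 35263.82 = 389075.89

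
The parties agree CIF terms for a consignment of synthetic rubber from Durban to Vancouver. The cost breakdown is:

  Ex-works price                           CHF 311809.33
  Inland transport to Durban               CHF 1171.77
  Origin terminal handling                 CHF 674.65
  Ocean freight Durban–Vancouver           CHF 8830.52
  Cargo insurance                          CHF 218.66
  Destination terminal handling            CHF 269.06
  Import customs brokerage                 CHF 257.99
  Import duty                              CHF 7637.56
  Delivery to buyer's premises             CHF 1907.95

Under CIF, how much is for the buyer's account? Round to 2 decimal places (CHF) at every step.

Buyer's account: CHF 10072.56

CIF: the seller pays costs through ocean freight and marine insurance to the destination port.
Seller's account: goods 311809.33 + inland to port 1171.77 + origin terminal 674.65 + freight 8830.52 + insurance 218.66 = 322704.93
Buyer's account: destination terminal 269.06 + brokerage 257.99 + duty 7637.56 + delivery 1907.95 = 10072.56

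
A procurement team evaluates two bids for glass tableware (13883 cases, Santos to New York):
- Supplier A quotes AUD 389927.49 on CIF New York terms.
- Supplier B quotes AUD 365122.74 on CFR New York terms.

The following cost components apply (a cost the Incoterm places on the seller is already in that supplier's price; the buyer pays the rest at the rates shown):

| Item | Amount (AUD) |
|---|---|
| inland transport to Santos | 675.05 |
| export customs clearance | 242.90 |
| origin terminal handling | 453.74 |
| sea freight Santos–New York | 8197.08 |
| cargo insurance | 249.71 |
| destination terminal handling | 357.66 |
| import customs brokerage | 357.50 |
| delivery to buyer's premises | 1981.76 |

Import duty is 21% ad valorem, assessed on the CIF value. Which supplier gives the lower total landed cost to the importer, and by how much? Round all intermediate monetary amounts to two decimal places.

Supplier B is cheaper by AUD 29711.60

Supplier A (CIF):
The CIF price already equals the CIF value: 389927.49
Import duty = 389927.49 × 21% = 81884.77
Buyer bears (A): 357.66 + 357.50 + 1981.76 = 2696.92
Landed cost (A) = invoice 389927.49 + 2696.92 + duty 81884.77 = 474509.18
Supplier B (CFR):
CIF value = CFR price + insurance = 365122.74 + 249.71 = 365372.45
Import duty = 365372.45 × 21% = 76728.21
Buyer bears (B): 249.71 + 357.66 + 357.50 + 1981.76 = 2946.63
Landed cost (B) = invoice 365122.74 + 2946.63 + duty 76728.21 = 444797.58
Difference = |474509.18 − 444797.58| = 29711.60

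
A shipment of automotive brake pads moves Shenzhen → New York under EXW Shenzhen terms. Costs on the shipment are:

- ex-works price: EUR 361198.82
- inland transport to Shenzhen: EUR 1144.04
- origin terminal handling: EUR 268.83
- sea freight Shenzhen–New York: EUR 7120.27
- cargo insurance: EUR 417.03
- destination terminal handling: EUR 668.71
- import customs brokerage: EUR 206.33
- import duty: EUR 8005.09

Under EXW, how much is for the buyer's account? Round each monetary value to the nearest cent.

EXW: the seller makes goods available at their premises; the buyer bears all onward costs.
Seller's account: goods 361198.82 = 361198.82
Buyer's account: inland to port 1144.04 + origin terminal 268.83 + freight 7120.27 + insurance 417.03 + destination terminal 668.71 + brokerage 206.33 + duty 8005.09 = 17830.30

Buyer's account: EUR 17830.30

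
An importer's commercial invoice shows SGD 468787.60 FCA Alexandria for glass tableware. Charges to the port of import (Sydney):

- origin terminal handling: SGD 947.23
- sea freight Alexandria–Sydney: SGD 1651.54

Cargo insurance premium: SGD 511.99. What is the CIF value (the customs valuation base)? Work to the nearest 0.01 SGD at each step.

CIF = FCA price + pre-shipment costs + freight + insurance
CIF = 468787.60 + 947.23 + 1651.54 + 511.99 = 471898.36

CIF value: SGD 471898.36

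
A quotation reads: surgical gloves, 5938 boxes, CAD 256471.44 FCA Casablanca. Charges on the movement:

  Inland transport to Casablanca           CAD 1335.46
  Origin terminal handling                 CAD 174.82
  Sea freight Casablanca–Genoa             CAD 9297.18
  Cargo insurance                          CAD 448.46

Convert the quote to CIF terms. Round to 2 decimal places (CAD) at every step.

Not relevant to the conversion: inland to port — on the seller under both FCA and CIF; already in the FCA price and stays in the CIF price.
From FCA to CIF, the seller additionally bears: origin terminal, freight, insurance.
CIF price = 256471.44 + 174.82 + 9297.18 + 448.46 = 266391.90

CIF price: CAD 266391.90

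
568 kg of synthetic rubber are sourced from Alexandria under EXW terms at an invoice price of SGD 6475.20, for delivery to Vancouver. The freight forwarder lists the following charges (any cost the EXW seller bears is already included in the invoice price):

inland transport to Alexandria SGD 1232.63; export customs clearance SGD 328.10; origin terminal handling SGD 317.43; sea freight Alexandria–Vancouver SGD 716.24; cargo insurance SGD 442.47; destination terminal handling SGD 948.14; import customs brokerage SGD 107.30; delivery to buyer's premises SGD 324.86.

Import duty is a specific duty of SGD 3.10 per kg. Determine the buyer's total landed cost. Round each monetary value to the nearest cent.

Total landed cost: SGD 12653.17

EXW: the seller makes goods available at their premises; the buyer bears all onward costs.
CIF value = EXW price + inland to port + export clearance + origin terminal + freight + insurance = 6475.20 + 1232.63 + 328.10 + 317.43 + 716.24 + 442.47 = 9512.07
Import duty = 568 × 3.10 = 1760.80
Buyer bears: inland to port 1232.63 + export clearance 328.10 + origin terminal 317.43 + freight 716.24 + insurance 442.47 + destination terminal 948.14 + brokerage 107.30 + delivery 324.86 + duty 1760.80 = 6177.97
Landed cost = invoice 6475.20 + 6177.97 = 12653.17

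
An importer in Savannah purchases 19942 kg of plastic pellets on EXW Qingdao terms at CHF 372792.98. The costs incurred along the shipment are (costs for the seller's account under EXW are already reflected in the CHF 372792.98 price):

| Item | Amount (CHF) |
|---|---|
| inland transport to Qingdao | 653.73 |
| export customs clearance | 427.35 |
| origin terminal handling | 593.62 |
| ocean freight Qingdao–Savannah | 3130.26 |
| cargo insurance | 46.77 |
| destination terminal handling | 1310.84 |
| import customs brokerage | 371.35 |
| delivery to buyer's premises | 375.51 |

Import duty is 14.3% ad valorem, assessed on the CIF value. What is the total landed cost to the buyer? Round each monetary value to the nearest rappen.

Total landed cost: CHF 433705.60

EXW: the seller makes goods available at their premises; the buyer bears all onward costs.
CIF value = EXW price + inland to port + export clearance + origin terminal + freight + insurance = 372792.98 + 653.73 + 427.35 + 593.62 + 3130.26 + 46.77 = 377644.71
Import duty = 377644.71 × 14.3% = 54003.19
Buyer bears: inland to port 653.73 + export clearance 427.35 + origin terminal 593.62 + freight 3130.26 + insurance 46.77 + destination terminal 1310.84 + brokerage 371.35 + delivery 375.51 + duty 54003.19 = 60912.62
Landed cost = invoice 372792.98 + 60912.62 = 433705.60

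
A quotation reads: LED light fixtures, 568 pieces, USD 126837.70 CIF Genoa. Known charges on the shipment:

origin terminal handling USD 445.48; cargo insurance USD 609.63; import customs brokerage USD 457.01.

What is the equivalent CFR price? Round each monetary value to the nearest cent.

CFR price: USD 126228.07

Not relevant to the conversion: origin terminal — on the seller under both CIF and CFR; already in the CIF price and stays in the CFR price. brokerage — on the buyer under both terms; not part of either seller's price.
From CIF to CFR, the seller no longer bears: insurance.
CFR price = 126837.70 − 609.63 = 126228.07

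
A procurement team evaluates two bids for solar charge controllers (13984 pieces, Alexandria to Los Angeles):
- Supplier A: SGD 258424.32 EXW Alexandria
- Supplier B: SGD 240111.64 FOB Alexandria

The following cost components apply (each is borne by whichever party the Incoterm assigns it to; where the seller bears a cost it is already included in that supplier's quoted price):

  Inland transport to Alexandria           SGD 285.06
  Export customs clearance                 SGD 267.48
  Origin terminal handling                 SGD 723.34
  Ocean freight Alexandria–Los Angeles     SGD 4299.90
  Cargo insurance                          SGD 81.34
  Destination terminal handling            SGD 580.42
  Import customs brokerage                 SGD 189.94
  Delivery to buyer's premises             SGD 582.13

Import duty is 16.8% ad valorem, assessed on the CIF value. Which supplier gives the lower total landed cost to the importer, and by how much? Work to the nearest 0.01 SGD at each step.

Supplier A (EXW):
CIF value = EXW price + inland to port + export clearance + origin terminal + freight + insurance = 258424.32 + 285.06 + 267.48 + 723.34 + 4299.90 + 81.34 = 264081.44
Import duty = 264081.44 × 16.8% = 44365.68
Buyer bears (A): 285.06 + 267.48 + 723.34 + 4299.90 + 81.34 + 580.42 + 189.94 + 582.13 = 7009.61
Landed cost (A) = invoice 258424.32 + 7009.61 + duty 44365.68 = 309799.61
Supplier B (FOB):
CIF value = FOB price + freight + insurance = 240111.64 + 4299.90 + 81.34 = 244492.88
Import duty = 244492.88 × 16.8% = 41074.80
Buyer bears (B): 4299.90 + 81.34 + 580.42 + 189.94 + 582.13 = 5733.73
Landed cost (B) = invoice 240111.64 + 5733.73 + duty 41074.80 = 286920.17
Difference = |309799.61 − 286920.17| = 22879.44

Supplier B is cheaper by SGD 22879.44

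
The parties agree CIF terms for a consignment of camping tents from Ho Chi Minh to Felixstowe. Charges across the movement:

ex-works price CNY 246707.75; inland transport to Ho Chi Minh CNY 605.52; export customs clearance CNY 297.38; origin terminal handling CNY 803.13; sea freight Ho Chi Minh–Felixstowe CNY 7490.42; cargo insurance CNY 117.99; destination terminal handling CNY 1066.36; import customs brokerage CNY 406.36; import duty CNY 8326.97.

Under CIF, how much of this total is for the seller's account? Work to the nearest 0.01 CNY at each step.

Seller's account: CNY 256022.19

CIF: the seller pays costs through ocean freight and marine insurance to the destination port.
Seller's account: goods 246707.75 + inland to port 605.52 + export clearance 297.38 + origin terminal 803.13 + freight 7490.42 + insurance 117.99 = 256022.19
Buyer's account: destination terminal 1066.36 + brokerage 406.36 + duty 8326.97 = 9799.69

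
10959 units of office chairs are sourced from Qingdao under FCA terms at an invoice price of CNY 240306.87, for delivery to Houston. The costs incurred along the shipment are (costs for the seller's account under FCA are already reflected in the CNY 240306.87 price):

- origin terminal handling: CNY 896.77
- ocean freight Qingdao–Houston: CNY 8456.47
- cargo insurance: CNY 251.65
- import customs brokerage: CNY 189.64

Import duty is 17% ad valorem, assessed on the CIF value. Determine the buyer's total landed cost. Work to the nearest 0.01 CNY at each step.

FCA: the seller delivers export-cleared goods to the carrier; the buyer bears costs from that point.
CIF value = FCA price + origin terminal + freight + insurance = 240306.87 + 896.77 + 8456.47 + 251.65 = 249911.76
Import duty = 249911.76 × 17% = 42485.00
Buyer bears: origin terminal 896.77 + freight 8456.47 + insurance 251.65 + brokerage 189.64 + duty 42485.00 = 52279.53
Landed cost = invoice 240306.87 + 52279.53 = 292586.40

Total landed cost: CNY 292586.40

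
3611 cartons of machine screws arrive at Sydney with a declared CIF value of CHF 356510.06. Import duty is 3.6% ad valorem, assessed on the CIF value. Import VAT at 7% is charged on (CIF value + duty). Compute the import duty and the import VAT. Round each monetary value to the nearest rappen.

Import duty: CHF 12834.36; import VAT: CHF 25854.11

Import duty = 356510.06 × 3.6% = 12834.36
VAT base = CIF + duty = 356510.06 + 12834.36 = 369344.42
Import VAT = 369344.42 × 7% = 25854.11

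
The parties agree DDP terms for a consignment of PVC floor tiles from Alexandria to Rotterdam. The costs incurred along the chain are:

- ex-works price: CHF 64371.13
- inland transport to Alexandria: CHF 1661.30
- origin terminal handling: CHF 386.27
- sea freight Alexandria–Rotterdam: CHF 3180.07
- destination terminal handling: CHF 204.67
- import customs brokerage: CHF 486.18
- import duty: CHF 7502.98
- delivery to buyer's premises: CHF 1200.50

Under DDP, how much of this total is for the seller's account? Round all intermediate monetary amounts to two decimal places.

DDP: the seller bears all costs including import duty.
Seller's account: goods 64371.13 + inland to port 1661.30 + origin terminal 386.27 + freight 3180.07 + destination terminal 204.67 + brokerage 486.18 + duty 7502.98 + delivery 1200.50 = 78993.10
Buyer's account: 0.00

Seller's account: CHF 78993.10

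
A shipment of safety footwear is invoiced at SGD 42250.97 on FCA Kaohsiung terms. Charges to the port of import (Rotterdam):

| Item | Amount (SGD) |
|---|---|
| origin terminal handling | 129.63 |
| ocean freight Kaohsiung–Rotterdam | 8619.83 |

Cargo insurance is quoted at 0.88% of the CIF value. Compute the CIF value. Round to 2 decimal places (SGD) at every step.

Let C be the CIF value. C = FCA price + pre-shipment costs + freight + 0.88% × C
C − 0.88% × C = 42250.97 + 129.63 + 8619.83
0.9912 × C = 51000.43
C = 51000.43 / 0.9912 = 51453.22
Insurance premium = 0.88% × 51453.22 = 452.79

CIF value: SGD 51453.22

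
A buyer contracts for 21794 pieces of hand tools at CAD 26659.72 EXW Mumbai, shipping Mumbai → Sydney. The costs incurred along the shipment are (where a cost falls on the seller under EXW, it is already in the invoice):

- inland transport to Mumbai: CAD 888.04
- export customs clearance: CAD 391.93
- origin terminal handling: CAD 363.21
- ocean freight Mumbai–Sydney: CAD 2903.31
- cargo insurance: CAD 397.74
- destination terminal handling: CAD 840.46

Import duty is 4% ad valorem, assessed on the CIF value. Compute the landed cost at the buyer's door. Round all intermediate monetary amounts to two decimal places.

Total landed cost: CAD 33708.57

EXW: the seller makes goods available at their premises; the buyer bears all onward costs.
CIF value = EXW price + inland to port + export clearance + origin terminal + freight + insurance = 26659.72 + 888.04 + 391.93 + 363.21 + 2903.31 + 397.74 = 31603.95
Import duty = 31603.95 × 4% = 1264.16
Buyer bears: inland to port 888.04 + export clearance 391.93 + origin terminal 363.21 + freight 2903.31 + insurance 397.74 + destination terminal 840.46 + duty 1264.16 = 7048.85
Landed cost = invoice 26659.72 + 7048.85 = 33708.57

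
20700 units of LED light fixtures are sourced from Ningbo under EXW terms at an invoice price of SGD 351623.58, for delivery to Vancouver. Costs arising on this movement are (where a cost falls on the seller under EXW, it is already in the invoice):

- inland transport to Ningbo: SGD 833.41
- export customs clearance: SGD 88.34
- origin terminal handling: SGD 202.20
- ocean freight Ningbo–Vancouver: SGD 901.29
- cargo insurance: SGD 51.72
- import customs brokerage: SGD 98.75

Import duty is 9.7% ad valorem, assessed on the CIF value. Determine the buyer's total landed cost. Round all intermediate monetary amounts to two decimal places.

EXW: the seller makes goods available at their premises; the buyer bears all onward costs.
CIF value = EXW price + inland to port + export clearance + origin terminal + freight + insurance = 351623.58 + 833.41 + 88.34 + 202.20 + 901.29 + 51.72 = 353700.54
Import duty = 353700.54 × 9.7% = 34308.95
Buyer bears: inland to port 833.41 + export clearance 88.34 + origin terminal 202.20 + freight 901.29 + insurance 51.72 + brokerage 98.75 + duty 34308.95 = 36484.66
Landed cost = invoice 351623.58 + 36484.66 = 388108.24

Total landed cost: SGD 388108.24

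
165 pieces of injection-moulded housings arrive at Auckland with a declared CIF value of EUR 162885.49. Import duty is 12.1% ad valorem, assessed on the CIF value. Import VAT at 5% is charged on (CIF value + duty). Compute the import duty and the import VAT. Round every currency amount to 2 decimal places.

Import duty: EUR 19709.14; import VAT: EUR 9129.73

Import duty = 162885.49 × 12.1% = 19709.14
VAT base = CIF + duty = 162885.49 + 19709.14 = 182594.63
Import VAT = 182594.63 × 5% = 9129.73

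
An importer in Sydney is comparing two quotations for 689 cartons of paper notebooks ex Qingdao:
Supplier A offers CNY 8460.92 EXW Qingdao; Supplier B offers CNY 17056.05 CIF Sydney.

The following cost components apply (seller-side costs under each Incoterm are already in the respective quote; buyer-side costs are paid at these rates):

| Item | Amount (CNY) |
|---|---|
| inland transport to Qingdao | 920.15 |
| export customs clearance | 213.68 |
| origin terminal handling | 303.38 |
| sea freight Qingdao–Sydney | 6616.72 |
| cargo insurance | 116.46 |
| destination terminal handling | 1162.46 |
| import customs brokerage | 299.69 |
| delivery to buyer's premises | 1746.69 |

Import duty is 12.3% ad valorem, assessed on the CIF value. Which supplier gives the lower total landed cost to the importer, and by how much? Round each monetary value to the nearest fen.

Supplier A is cheaper by CNY 476.98

Supplier A (EXW):
CIF value = EXW price + inland to port + export clearance + origin terminal + freight + insurance = 8460.92 + 920.15 + 213.68 + 303.38 + 6616.72 + 116.46 = 16631.31
Import duty = 16631.31 × 12.3% = 2045.65
Buyer bears (A): 920.15 + 213.68 + 303.38 + 6616.72 + 116.46 + 1162.46 + 299.69 + 1746.69 = 11379.23
Landed cost (A) = invoice 8460.92 + 11379.23 + duty 2045.65 = 21885.80
Supplier B (CIF):
The CIF price already equals the CIF value: 17056.05
Import duty = 17056.05 × 12.3% = 2097.89
Buyer bears (B): 1162.46 + 299.69 + 1746.69 = 3208.84
Landed cost (B) = invoice 17056.05 + 3208.84 + duty 2097.89 = 22362.78
Difference = |21885.80 − 22362.78| = 476.98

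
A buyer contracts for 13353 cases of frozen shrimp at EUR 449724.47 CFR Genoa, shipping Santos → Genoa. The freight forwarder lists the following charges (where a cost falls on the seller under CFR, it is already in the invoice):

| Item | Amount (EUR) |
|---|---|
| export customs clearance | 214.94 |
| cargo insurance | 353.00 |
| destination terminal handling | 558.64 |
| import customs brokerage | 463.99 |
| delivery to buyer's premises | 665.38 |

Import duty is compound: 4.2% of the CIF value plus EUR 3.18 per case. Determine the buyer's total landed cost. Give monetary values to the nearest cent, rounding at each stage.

Total landed cost: EUR 513131.27

CFR: the seller pays costs through ocean freight to the destination port, but not insurance.
Already in the invoice (seller's account under CFR): export clearance — exclude.
CIF value = CFR price + insurance = 449724.47 + 353.00 = 450077.47
Ad valorem component: 450077.47 × 4.2% = 18903.25
Specific component: 13353 × 3.18 = 42462.54
Import duty = 18903.25 + 42462.54 = 61365.79
Buyer bears: insurance 353.00 + destination terminal 558.64 + brokerage 463.99 + delivery 665.38 + duty 61365.79 = 63406.80
Landed cost = invoice 449724.47 + 63406.80 = 513131.27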